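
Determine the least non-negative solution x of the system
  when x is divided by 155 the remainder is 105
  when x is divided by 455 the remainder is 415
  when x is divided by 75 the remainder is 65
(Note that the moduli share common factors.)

70940

gcd(155, 455) = 5 and 5 | (415 − 105), so the pair is consistent; merging gives x ≡ 415 (mod 14105), where 14105 = lcm(155, 455).
gcd(14105, 75) = 5 and 5 | (65 − 415), so the pair is consistent; merging gives x ≡ 70940 (mod 211575), where 211575 = lcm(14105, 75).
The solution is unique modulo lcm(155, 455, 75) = 211575.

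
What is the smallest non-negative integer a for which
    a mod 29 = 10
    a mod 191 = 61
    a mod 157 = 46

741714

From a ≡ 10 (mod 29) write a = 10 + 29t. Substituting into a ≡ 61 (mod 191) gives 29t ≡ 51 (mod 191), and since 29⁻¹ ≡ 112 (mod 191), t ≡ 173. Hence a ≡ 10 + 29·173 = 5027 (mod 5539).
From a ≡ 5027 (mod 5539) write a = 5027 + 5539t. Substituting into a ≡ 46 (mod 157) gives 5539t ≡ 43 (mod 157), and since 44⁻¹ ≡ 25 (mod 157), t ≡ 133. Hence a ≡ 5027 + 5539·133 = 741714 (mod 869623).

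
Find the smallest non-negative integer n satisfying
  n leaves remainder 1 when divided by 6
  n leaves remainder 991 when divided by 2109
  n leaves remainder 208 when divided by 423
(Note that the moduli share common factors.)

gcd(6, 2109) = 3 and 3 | (991 − 1), so the pair is consistent; merging gives n ≡ 991 (mod 4218), where 4218 = lcm(6, 2109).
gcd(4218, 423) = 3 and 3 | (208 − 991), so the pair is consistent; merging gives n ≡ 127531 (mod 594738), where 594738 = lcm(4218, 423).
The solution is unique modulo lcm(6, 2109, 423) = 594738.

127531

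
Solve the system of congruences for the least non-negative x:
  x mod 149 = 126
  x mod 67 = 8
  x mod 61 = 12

271157

The moduli are pairwise coprime; N = 149·67·61 = 608963.
N/149 = 4087; 4087 ≡ 64 (mod 149); 64·7 ≡ 1, so inverse 7.
N/67 = 9089; 9089 ≡ 44 (mod 67); 44·32 ≡ 1, so inverse 32.
N/61 = 9983; 9983 ≡ 40 (mod 61); 40·29 ≡ 1, so inverse 29.
x ≡ 126·4087·7 + 8·9089·32 + 12·9983·29 = 9405602.
9405602 mod 608963 = 271157.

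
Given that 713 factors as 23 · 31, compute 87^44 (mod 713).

Mod 23: 87 ≡ 18; since 22 | 44, by Fermat 18^44 ≡ 1 (mod 23).
Mod 31: 87 ≡ 25; by Fermat, exponent reduces to 44 mod 30 = 14; 25^14 ≡ 5 (mod 31).
Combine by CRT: x ≡ 1 (mod 23), x ≡ 5 (mod 31) ⇒ x ≡ 346 (mod 713).

346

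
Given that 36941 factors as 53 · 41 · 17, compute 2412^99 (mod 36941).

27804

Mod 53: 2412 ≡ 27; by Fermat, exponent reduces to 99 mod 52 = 47; 27^47 ≡ 32 (mod 53).
Mod 41: 2412 ≡ 34; by Fermat, exponent reduces to 99 mod 40 = 19; 34^19 ≡ 6 (mod 41).
Mod 17: 2412 ≡ 15; by Fermat, exponent reduces to 99 mod 16 = 3; 15^3 ≡ 9 (mod 17).
Combine by CRT: x ≡ 32 (mod 53), x ≡ 6 (mod 41), x ≡ 9 (mod 17) ⇒ x ≡ 27804 (mod 36941).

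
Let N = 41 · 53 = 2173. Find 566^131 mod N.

Mod 41: 566 ≡ 33; by Fermat, exponent reduces to 131 mod 40 = 11; 33^11 ≡ 8 (mod 41).
Mod 53: 566 ≡ 36; by Fermat, exponent reduces to 131 mod 52 = 27; 36^27 ≡ 36 (mod 53).
Combine by CRT: x ≡ 8 (mod 41), x ≡ 36 (mod 53) ⇒ x ≡ 1361 (mod 2173).

1361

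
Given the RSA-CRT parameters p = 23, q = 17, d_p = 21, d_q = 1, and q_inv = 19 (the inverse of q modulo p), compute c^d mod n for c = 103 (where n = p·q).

m₁ = c^(d_p) mod p: c ≡ 11 (mod 23), and 11^21 mod 23 = 21.
m₂ = c^(d_q) mod q: c ≡ 1 (mod 17), and 1^1 mod 17 = 1.
h = q_inv·(m₁ − m₂) mod p = 19·(21 − 1) mod 23 = 12.
m = m₂ + h·q = 1 + 12·17 = 205.

205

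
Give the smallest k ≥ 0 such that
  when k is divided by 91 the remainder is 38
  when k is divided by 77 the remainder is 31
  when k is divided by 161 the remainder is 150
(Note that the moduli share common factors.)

4497

Combine the congruences pairwise.
gcd(91, 77) = 7 and 7 | (31 − 38), so the pair is consistent; merging gives k ≡ 493 (mod 1001), where 1001 = lcm(91, 77).
gcd(1001, 161) = 7 and 7 | (150 − 493), so the pair is consistent; merging gives k ≡ 4497 (mod 23023), where 23023 = lcm(1001, 161).
The solution is unique modulo lcm(91, 77, 161) = 23023.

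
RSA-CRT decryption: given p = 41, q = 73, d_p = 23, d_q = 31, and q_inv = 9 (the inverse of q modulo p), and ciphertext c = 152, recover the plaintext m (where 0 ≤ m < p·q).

m₁ = c^(d_p) mod p: c ≡ 29 (mod 41), and 29^23 mod 41 = 6.
m₂ = c^(d_q) mod q: c ≡ 6 (mod 73), and 6^31 mod 73 = 25.
h = q_inv·(m₁ − m₂) mod p = 9·(6 − 25) mod 41 = 34.
m = m₂ + h·q = 25 + 34·73 = 2507.

2507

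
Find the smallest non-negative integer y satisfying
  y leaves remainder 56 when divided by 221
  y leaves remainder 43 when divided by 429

gcd(221, 429) = 13 and 13 | (43 − 56), so the pair is consistent; merging gives y ≡ 6907 (mod 7293), where 7293 = lcm(221, 429).
The solution is unique modulo lcm(221, 429) = 7293.

6907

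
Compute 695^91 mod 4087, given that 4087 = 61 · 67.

Mod 61: 695 ≡ 24; by Fermat, exponent reduces to 91 mod 60 = 31; 24^31 ≡ 37 (mod 61).
Mod 67: 695 ≡ 25; by Fermat, exponent reduces to 91 mod 66 = 25; 25^25 ≡ 14 (mod 67).
Combine by CRT: x ≡ 37 (mod 61), x ≡ 14 (mod 67) ⇒ x ≡ 952 (mod 4087).

952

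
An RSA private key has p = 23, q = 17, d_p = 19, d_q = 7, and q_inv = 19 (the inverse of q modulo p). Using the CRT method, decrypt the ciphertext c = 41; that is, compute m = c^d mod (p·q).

m₁ = c^(d_p) mod p: c ≡ 18 (mod 23), and 18^19 mod 23 = 16.
m₂ = c^(d_q) mod q: c ≡ 7 (mod 17), and 7^7 mod 17 = 12.
h = q_inv·(m₁ − m₂) mod p = 19·(16 − 12) mod 23 = 7.
m = m₂ + h·q = 12 + 7·17 = 131.

131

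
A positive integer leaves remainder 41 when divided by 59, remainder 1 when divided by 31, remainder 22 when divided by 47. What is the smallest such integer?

3876

From x ≡ 41 (mod 59) write x = 41 + 59t. Substituting into x ≡ 1 (mod 31) gives 59t ≡ 22 (mod 31), and since 28⁻¹ ≡ 10 (mod 31), t ≡ 3. Hence x ≡ 41 + 59·3 = 218 (mod 1829).
From x ≡ 218 (mod 1829) write x = 218 + 1829t. Substituting into x ≡ 22 (mod 47) gives 1829t ≡ 39 (mod 47), and since 43⁻¹ ≡ 35 (mod 47), t ≡ 2. Hence x ≡ 218 + 1829·2 = 3876 (mod 85963).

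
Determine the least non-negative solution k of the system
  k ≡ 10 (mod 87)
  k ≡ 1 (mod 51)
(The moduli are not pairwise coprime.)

gcd(87, 51) = 3 and 3 | (1 − 10), so the pair is consistent; merging gives k ≡ 358 (mod 1479), where 1479 = lcm(87, 51).
The solution is unique modulo lcm(87, 51) = 1479.

358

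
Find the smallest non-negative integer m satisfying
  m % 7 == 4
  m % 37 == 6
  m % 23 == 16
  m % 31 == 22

From m ≡ 4 (mod 7) write m = 4 + 7t. Substituting into m ≡ 6 (mod 37) gives 7t ≡ 2 (mod 37), and since 7⁻¹ ≡ 16 (mod 37), t ≡ 32. Hence m ≡ 4 + 7·32 = 228 (mod 259).
From m ≡ 228 (mod 259) write m = 228 + 259t. Substituting into m ≡ 16 (mod 23) gives 259t ≡ 18 (mod 23), and since 6⁻¹ ≡ 4 (mod 23), t ≡ 3. Hence m ≡ 228 + 259·3 = 1005 (mod 5957).
From m ≡ 1005 (mod 5957) write m = 1005 + 5957t. Substituting into m ≡ 22 (mod 31) gives 5957t ≡ 9 (mod 31), and since 5⁻¹ ≡ 25 (mod 31), t ≡ 8. Hence m ≡ 1005 + 5957·8 = 48661 (mod 184667).

48661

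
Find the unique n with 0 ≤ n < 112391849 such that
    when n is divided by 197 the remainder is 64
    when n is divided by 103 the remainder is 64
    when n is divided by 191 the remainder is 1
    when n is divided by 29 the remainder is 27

The moduli are pairwise coprime; M = 197·103·191·29 = 112391849.
M/197 = 570517; 570517 ≡ 5 (mod 197); 5·79 ≡ 1, so inverse 79.
M/103 = 1091183; 1091183 ≡ 1 (mod 103), inverse 1.
M/191 = 588439; 588439 ≡ 159 (mod 191); 159·185 ≡ 1, so inverse 185.
M/29 = 3875581; 3875581 ≡ 21 (mod 29); 21·18 ≡ 1, so inverse 18.
n ≡ 64·570517·79 + 64·1091183·1 + 1·588439·185 + 27·3875581·18 = 4946763245.
4946763245 mod 112391849 = 1521889.

1521889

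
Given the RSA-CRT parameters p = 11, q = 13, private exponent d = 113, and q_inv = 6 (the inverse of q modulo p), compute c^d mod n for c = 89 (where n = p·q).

111

d_p = d mod (p−1) = 113 mod 10 = 3; d_q = d mod (q−1) = 5.
m₁ = c^(d_p) mod p: c ≡ 1 (mod 11), and 1^3 mod 11 = 1.
m₂ = c^(d_q) mod q: c ≡ 11 (mod 13), and 11^5 mod 13 = 7.
h = q_inv·(m₁ − m₂) mod p = 6·(1 − 7) mod 11 = 8.
m = m₂ + h·q = 7 + 8·13 = 111.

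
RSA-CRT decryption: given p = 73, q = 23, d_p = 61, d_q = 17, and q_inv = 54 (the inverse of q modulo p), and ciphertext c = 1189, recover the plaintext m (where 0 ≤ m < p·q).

m₁ = c^(d_p) mod p: c ≡ 21 (mod 73), and 21^61 mod 73 = 52.
m₂ = c^(d_q) mod q: c ≡ 16 (mod 23), and 16^17 mod 23 = 4.
h = q_inv·(m₁ − m₂) mod p = 54·(52 − 4) mod 73 = 37.
m = m₂ + h·q = 4 + 37·23 = 855.

855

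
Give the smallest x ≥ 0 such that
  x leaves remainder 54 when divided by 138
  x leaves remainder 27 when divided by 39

1158

Combine the congruences pairwise.
gcd(138, 39) = 3 and 3 | (27 − 54), so the pair is consistent; merging gives x ≡ 1158 (mod 1794), where 1794 = lcm(138, 39).
The solution is unique modulo lcm(138, 39) = 1794.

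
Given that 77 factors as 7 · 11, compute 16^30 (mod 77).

1

Mod 7: 16 ≡ 2; since 6 | 30, by Fermat 2^30 ≡ 1 (mod 7).
Mod 11: 16 ≡ 5; since 10 | 30, by Fermat 5^30 ≡ 1 (mod 11).
Combine by CRT: x ≡ 1 (mod 7), x ≡ 1 (mod 11) ⇒ x ≡ 1 (mod 77).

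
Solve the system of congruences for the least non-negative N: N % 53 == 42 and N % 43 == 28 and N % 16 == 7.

20023

The moduli are pairwise coprime; M = 53·43·16 = 36464.
M/53 = 688; 688 ≡ 52 (mod 53); 52·52 ≡ 1, so inverse 52.
M/43 = 848; 848 ≡ 31 (mod 43); 31·25 ≡ 1, so inverse 25.
M/16 = 2279; 2279 ≡ 7 (mod 16); 7·7 ≡ 1, so inverse 7.
N ≡ 42·688·52 + 28·848·25 + 7·2279·7 = 2207863.
2207863 mod 36464 = 20023.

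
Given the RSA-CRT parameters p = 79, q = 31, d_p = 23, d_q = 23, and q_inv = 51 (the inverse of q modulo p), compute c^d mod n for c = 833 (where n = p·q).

m₁ = c^(d_p) mod p: c ≡ 43 (mod 79), and 43^23 mod 79 = 39.
m₂ = c^(d_q) mod q: c ≡ 27 (mod 31), and 27^23 mod 31 = 29.
h = q_inv·(m₁ − m₂) mod p = 51·(39 − 29) mod 79 = 36.
m = m₂ + h·q = 29 + 36·31 = 1145.

1145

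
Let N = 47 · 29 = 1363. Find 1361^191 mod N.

Mod 47: 1361 ≡ 45; by Fermat, exponent reduces to 191 mod 46 = 7; 45^7 ≡ 13 (mod 47).
Mod 29: 1361 ≡ 27; by Fermat, exponent reduces to 191 mod 28 = 23; 27^23 ≡ 19 (mod 29).
Combine by CRT: x ≡ 13 (mod 47), x ≡ 19 (mod 29) ⇒ x ≡ 483 (mod 1363).

483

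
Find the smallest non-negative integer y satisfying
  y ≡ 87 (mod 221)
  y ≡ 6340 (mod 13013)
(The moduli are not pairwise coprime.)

gcd(221, 13013) = 13 and 13 | (6340 − 87), so the pair is consistent; merging gives y ≡ 149483 (mod 221221), where 221221 = lcm(221, 13013).
The solution is unique modulo lcm(221, 13013) = 221221.

149483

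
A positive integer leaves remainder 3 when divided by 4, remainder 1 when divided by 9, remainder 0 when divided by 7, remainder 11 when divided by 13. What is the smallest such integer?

The moduli are pairwise coprime; N = 4·9·7·13 = 3276.
N/4 = 819; 819 ≡ 3 (mod 4); 3·3 ≡ 1, so inverse 3.
N/9 = 364; 364 ≡ 4 (mod 9); 4·7 ≡ 1, so inverse 7.
N/7 = 468; 468 ≡ 6 (mod 7); 6·6 ≡ 1, so inverse 6.
N/13 = 252; 252 ≡ 5 (mod 13); 5·8 ≡ 1, so inverse 8.
k ≡ 3·819·3 + 1·364·7 + 0·468·6 + 11·252·8 = 32095.
32095 mod 3276 = 2611.

2611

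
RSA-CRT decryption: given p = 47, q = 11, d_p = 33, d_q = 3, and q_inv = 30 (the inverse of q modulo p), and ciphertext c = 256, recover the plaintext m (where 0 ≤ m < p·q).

27

m₁ = c^(d_p) mod p: c ≡ 21 (mod 47), and 21^33 mod 47 = 27.
m₂ = c^(d_q) mod q: c ≡ 3 (mod 11), and 3^3 mod 11 = 5.
h = q_inv·(m₁ − m₂) mod p = 30·(27 − 5) mod 47 = 2.
m = m₂ + h·q = 5 + 2·11 = 27.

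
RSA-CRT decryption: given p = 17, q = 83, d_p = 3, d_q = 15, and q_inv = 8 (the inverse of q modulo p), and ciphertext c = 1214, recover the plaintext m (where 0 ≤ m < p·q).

m₁ = c^(d_p) mod p: c ≡ 7 (mod 17), and 7^3 mod 17 = 3.
m₂ = c^(d_q) mod q: c ≡ 52 (mod 83), and 52^15 mod 83 = 57.
h = q_inv·(m₁ − m₂) mod p = 8·(3 − 57) mod 17 = 10.
m = m₂ + h·q = 57 + 10·83 = 887.

887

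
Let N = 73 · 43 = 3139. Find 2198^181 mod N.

Mod 73: 2198 ≡ 8; by Fermat, exponent reduces to 181 mod 72 = 37; 8^37 ≡ 8 (mod 73).
Mod 43: 2198 ≡ 5; by Fermat, exponent reduces to 181 mod 42 = 13; 5^13 ≡ 33 (mod 43).
Combine by CRT: x ≡ 8 (mod 73), x ≡ 33 (mod 43) ⇒ x ≡ 592 (mod 3139).

592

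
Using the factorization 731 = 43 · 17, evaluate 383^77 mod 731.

Mod 43: 383 ≡ 39; by Fermat, exponent reduces to 77 mod 42 = 35; 39^35 ≡ 42 (mod 43).
Mod 17: 383 ≡ 9; by Fermat, exponent reduces to 77 mod 16 = 13; 9^13 ≡ 8 (mod 17).
Combine by CRT: x ≡ 42 (mod 43), x ≡ 8 (mod 17) ⇒ x ≡ 42 (mod 731).

42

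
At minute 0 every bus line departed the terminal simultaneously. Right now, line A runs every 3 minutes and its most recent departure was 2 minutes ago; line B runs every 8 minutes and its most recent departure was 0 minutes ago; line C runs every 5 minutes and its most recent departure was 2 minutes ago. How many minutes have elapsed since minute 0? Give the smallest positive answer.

32

The moduli are pairwise coprime; N = 3·8·5 = 120.
N/3 = 40; 40 ≡ 1 (mod 3), inverse 1.
N/8 = 15; 15 ≡ 7 (mod 8); 7·7 ≡ 1, so inverse 7.
N/5 = 24; 24 ≡ 4 (mod 5); 4·4 ≡ 1, so inverse 4.
t ≡ 2·40·1 + 0·15·7 + 2·24·4 = 272.
272 mod 120 = 32.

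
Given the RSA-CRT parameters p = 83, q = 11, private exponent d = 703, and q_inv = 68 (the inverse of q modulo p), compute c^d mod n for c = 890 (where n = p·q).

d_p = d mod (p−1) = 703 mod 82 = 47; d_q = d mod (q−1) = 3.
m₁ = c^(d_p) mod p: c ≡ 60 (mod 83), and 60^47 mod 83 = 6.
m₂ = c^(d_q) mod q: c ≡ 10 (mod 11), and 10^3 mod 11 = 10.
h = q_inv·(m₁ − m₂) mod p = 68·(6 − 10) mod 83 = 60.
m = m₂ + h·q = 10 + 60·11 = 670.

670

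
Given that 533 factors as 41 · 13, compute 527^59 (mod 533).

Mod 41: 527 ≡ 35; by Fermat, exponent reduces to 59 mod 40 = 19; 35^19 ≡ 7 (mod 41).
Mod 13: 527 ≡ 7; by Fermat, exponent reduces to 59 mod 12 = 11; 7^11 ≡ 2 (mod 13).
Combine by CRT: x ≡ 7 (mod 41), x ≡ 2 (mod 13) ⇒ x ≡ 171 (mod 533).

171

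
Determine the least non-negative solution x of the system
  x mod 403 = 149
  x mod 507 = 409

7000

Combine the congruences pairwise.
gcd(403, 507) = 13 and 13 | (409 − 149), so the pair is consistent; merging gives x ≡ 7000 (mod 15717), where 15717 = lcm(403, 507).
The solution is unique modulo lcm(403, 507) = 15717.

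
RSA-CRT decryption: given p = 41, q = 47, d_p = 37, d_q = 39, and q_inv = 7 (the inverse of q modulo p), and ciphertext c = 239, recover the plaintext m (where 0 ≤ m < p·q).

m₁ = c^(d_p) mod p: c ≡ 34 (mod 41), and 34^37 mod 41 = 30.
m₂ = c^(d_q) mod q: c ≡ 4 (mod 47), and 4^39 mod 47 = 42.
h = q_inv·(m₁ − m₂) mod p = 7·(30 − 42) mod 41 = 39.
m = m₂ + h·q = 42 + 39·47 = 1875.

1875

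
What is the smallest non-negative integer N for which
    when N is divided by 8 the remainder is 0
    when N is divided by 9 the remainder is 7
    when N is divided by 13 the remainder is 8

736

The moduli are pairwise coprime; M = 8·9·13 = 936.
M/8 = 117; 117 ≡ 5 (mod 8); 5·5 ≡ 1, so inverse 5.
M/9 = 104; 104 ≡ 5 (mod 9); 5·2 ≡ 1, so inverse 2.
M/13 = 72; 72 ≡ 7 (mod 13); 7·2 ≡ 1, so inverse 2.
N ≡ 0·117·5 + 7·104·2 + 8·72·2 = 2608.
2608 mod 936 = 736.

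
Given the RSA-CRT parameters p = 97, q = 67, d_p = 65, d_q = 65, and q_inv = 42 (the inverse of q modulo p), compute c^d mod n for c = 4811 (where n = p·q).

m₁ = c^(d_p) mod p: c ≡ 58 (mod 97), and 58^65 mod 97 = 90.
m₂ = c^(d_q) mod q: c ≡ 54 (mod 67), and 54^65 mod 67 = 36.
h = q_inv·(m₁ − m₂) mod p = 42·(90 − 36) mod 97 = 37.
m = m₂ + h·q = 36 + 37·67 = 2515.

2515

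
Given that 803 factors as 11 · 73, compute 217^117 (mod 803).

145

Mod 11: 217 ≡ 8; by Fermat, exponent reduces to 117 mod 10 = 7; 8^7 ≡ 2 (mod 11).
Mod 73: 217 ≡ 71; by Fermat, exponent reduces to 117 mod 72 = 45; 71^45 ≡ 72 (mod 73).
Combine by CRT: x ≡ 2 (mod 11), x ≡ 72 (mod 73) ⇒ x ≡ 145 (mod 803).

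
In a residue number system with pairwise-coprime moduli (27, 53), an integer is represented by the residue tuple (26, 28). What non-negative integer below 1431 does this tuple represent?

Combine the congruences pairwise.
From x ≡ 26 (mod 27) write x = 26 + 27t. Substituting into x ≡ 28 (mod 53) gives 27t ≡ 2 (mod 53), and since 27⁻¹ ≡ 2 (mod 53), t ≡ 4. Hence x ≡ 26 + 27·4 = 134 (mod 1431).

134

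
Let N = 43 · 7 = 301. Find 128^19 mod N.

128

Mod 43: 128 ≡ 42; 42^19 ≡ 42 (mod 43).
Mod 7: 128 ≡ 2; by Fermat, exponent reduces to 19 mod 6 = 1; 2^1 ≡ 2 (mod 7).
Combine by CRT: x ≡ 42 (mod 43), x ≡ 2 (mod 7) ⇒ x ≡ 128 (mod 301).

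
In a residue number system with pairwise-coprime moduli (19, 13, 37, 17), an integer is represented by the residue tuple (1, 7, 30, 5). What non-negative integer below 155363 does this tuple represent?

135376

Combine the congruences pairwise.
From x ≡ 1 (mod 19) write x = 1 + 19t. Substituting into x ≡ 7 (mod 13) gives 19t ≡ 6 (mod 13), and since 6⁻¹ ≡ 11 (mod 13), t ≡ 1. Hence x ≡ 1 + 19·1 = 20 (mod 247).
From x ≡ 20 (mod 247) write x = 20 + 247t. Substituting into x ≡ 30 (mod 37) gives 247t ≡ 10 (mod 37), and since 25⁻¹ ≡ 3 (mod 37), t ≡ 30. Hence x ≡ 20 + 247·30 = 7430 (mod 9139).
From x ≡ 7430 (mod 9139) write x = 7430 + 9139t. Substituting into x ≡ 5 (mod 17) gives 9139t ≡ 4 (mod 17), and since 10⁻¹ ≡ 12 (mod 17), t ≡ 14. Hence x ≡ 7430 + 9139·14 = 135376 (mod 155363).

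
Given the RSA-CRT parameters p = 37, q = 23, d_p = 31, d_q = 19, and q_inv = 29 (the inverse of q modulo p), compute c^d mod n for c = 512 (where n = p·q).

m₁ = c^(d_p) mod p: c ≡ 31 (mod 37), and 31^31 mod 37 = 6.
m₂ = c^(d_q) mod q: c ≡ 6 (mod 23), and 6^19 mod 23 = 18.
h = q_inv·(m₁ − m₂) mod p = 29·(6 − 18) mod 37 = 22.
m = m₂ + h·q = 18 + 22·23 = 524.

524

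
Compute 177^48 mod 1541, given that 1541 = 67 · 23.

Mod 67: 177 ≡ 43; 43^48 ≡ 59 (mod 67).
Mod 23: 177 ≡ 16; by Fermat, exponent reduces to 48 mod 22 = 4; 16^4 ≡ 9 (mod 23).
Combine by CRT: x ≡ 59 (mod 67), x ≡ 9 (mod 23) ⇒ x ≡ 193 (mod 1541).

193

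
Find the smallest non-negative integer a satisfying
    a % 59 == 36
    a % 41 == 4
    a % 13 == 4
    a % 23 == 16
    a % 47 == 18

18059110

The moduli are pairwise coprime; N = 59·41·13·23·47 = 33994207.
N/59 = 576173; 576173 ≡ 38 (mod 59); 38·14 ≡ 1, so inverse 14.
N/41 = 829127; 829127 ≡ 25 (mod 41); 25·23 ≡ 1, so inverse 23.
N/13 = 2614939; 2614939 ≡ 2 (mod 13); 2·7 ≡ 1, so inverse 7.
N/23 = 1478009; 1478009 ≡ 6 (mod 23); 6·4 ≡ 1, so inverse 4.
N/47 = 723281; 723281 ≡ 45 (mod 47); 45·23 ≡ 1, so inverse 23.
a ≡ 36·576173·14 + 4·829127·23 + 4·2614939·7 + 16·1478009·4 + 18·723281·23 = 833920078.
833920078 mod 33994207 = 18059110.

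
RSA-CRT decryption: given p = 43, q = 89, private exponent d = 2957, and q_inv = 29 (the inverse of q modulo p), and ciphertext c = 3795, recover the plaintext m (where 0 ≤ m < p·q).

d_p = d mod (p−1) = 2957 mod 42 = 17; d_q = d mod (q−1) = 53.
m₁ = c^(d_p) mod p: c ≡ 11 (mod 43), and 11^17 mod 43 = 41.
m₂ = c^(d_q) mod q: c ≡ 57 (mod 89), and 57^53 mod 89 = 87.
h = q_inv·(m₁ − m₂) mod p = 29·(41 − 87) mod 43 = 42.
m = m₂ + h·q = 87 + 42·89 = 3825.

3825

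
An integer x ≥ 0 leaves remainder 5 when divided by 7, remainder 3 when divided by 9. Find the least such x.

12

From x ≡ 5 (mod 7) write x = 5 + 7t. Substituting into x ≡ 3 (mod 9) gives 7t ≡ 7 (mod 9), and since 7⁻¹ ≡ 4 (mod 9), t ≡ 1. Hence x ≡ 5 + 7·1 = 12 (mod 63).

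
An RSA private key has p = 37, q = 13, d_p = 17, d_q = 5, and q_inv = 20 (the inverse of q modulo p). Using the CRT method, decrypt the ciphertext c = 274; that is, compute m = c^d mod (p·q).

365

m₁ = c^(d_p) mod p: c ≡ 15 (mod 37), and 15^17 mod 37 = 32.
m₂ = c^(d_q) mod q: c ≡ 1 (mod 13), and 1^5 mod 13 = 1.
h = q_inv·(m₁ − m₂) mod p = 20·(32 − 1) mod 37 = 28.
m = m₂ + h·q = 1 + 28·13 = 365.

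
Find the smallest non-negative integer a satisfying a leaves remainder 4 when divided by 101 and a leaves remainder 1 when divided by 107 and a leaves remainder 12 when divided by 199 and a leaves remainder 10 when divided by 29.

50020254

Combine the congruences pairwise.
From a ≡ 4 (mod 101) write a = 4 + 101t. Substituting into a ≡ 1 (mod 107) gives 101t ≡ 104 (mod 107), and since 101⁻¹ ≡ 89 (mod 107), t ≡ 54. Hence a ≡ 4 + 101·54 = 5458 (mod 10807).
From a ≡ 5458 (mod 10807) write a = 5458 + 10807t. Substituting into a ≡ 12 (mod 199) gives 10807t ≡ 126 (mod 199), and since 61⁻¹ ≡ 62 (mod 199), t ≡ 51. Hence a ≡ 5458 + 10807·51 = 556615 (mod 2150593).
From a ≡ 556615 (mod 2150593) write a = 556615 + 2150593t. Substituting into a ≡ 10 (mod 29) gives 2150593t ≡ 21 (mod 29), and since 11⁻¹ ≡ 8 (mod 29), t ≡ 23. Hence a ≡ 556615 + 2150593·23 = 50020254 (mod 62367197).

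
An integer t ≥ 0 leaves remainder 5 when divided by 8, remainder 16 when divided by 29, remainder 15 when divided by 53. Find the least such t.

From t ≡ 5 (mod 8) write t = 5 + 8s. Substituting into t ≡ 16 (mod 29) gives 8s ≡ 11 (mod 29), and since 8⁻¹ ≡ 11 (mod 29), s ≡ 5. Hence t ≡ 5 + 8·5 = 45 (mod 232).
From t ≡ 45 (mod 232) write t = 45 + 232s. Substituting into t ≡ 15 (mod 53) gives 232s ≡ 23 (mod 53), and since 20⁻¹ ≡ 8 (mod 53), s ≡ 25. Hence t ≡ 45 + 232·25 = 5845 (mod 12296).

5845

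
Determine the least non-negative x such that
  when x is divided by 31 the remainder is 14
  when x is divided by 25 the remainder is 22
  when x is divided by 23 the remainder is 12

The moduli are pairwise coprime; N = 31·25·23 = 17825.
N/31 = 575; 575 ≡ 17 (mod 31); 17·11 ≡ 1, so inverse 11.
N/25 = 713; 713 ≡ 13 (mod 25); 13·2 ≡ 1, so inverse 2.
N/23 = 775; 775 ≡ 16 (mod 23); 16·13 ≡ 1, so inverse 13.
x ≡ 14·575·11 + 22·713·2 + 12·775·13 = 240822.
240822 mod 17825 = 9097.

9097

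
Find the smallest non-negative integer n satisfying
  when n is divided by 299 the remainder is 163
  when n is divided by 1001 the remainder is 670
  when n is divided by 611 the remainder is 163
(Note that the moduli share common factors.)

182852

gcd(299, 1001) = 13 and 13 | (670 − 163), so the pair is consistent; merging gives n ≡ 21691 (mod 23023), where 23023 = lcm(299, 1001).
gcd(23023, 611) = 13 and 13 | (163 − 21691), so the pair is consistent; merging gives n ≡ 182852 (mod 1082081), where 1082081 = lcm(23023, 611).
The solution is unique modulo lcm(299, 1001, 611) = 1082081.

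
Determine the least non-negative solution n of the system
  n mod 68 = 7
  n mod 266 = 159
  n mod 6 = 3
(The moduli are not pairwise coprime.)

12927

gcd(68, 266) = 2 and 2 | (159 − 7), so the pair is consistent; merging gives n ≡ 3883 (mod 9044), where 9044 = lcm(68, 266).
gcd(9044, 6) = 2 and 2 | (3 − 3883), so the pair is consistent; merging gives n ≡ 12927 (mod 27132), where 27132 = lcm(9044, 6).
The solution is unique modulo lcm(68, 266, 6) = 27132.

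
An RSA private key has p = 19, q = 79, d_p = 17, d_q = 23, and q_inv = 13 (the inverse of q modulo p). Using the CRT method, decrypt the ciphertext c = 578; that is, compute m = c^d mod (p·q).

m₁ = c^(d_p) mod p: c ≡ 8 (mod 19), and 8^17 mod 19 = 12.
m₂ = c^(d_q) mod q: c ≡ 25 (mod 79), and 25^23 mod 79 = 73.
h = q_inv·(m₁ − m₂) mod p = 13·(12 − 73) mod 19 = 5.
m = m₂ + h·q = 73 + 5·79 = 468.

468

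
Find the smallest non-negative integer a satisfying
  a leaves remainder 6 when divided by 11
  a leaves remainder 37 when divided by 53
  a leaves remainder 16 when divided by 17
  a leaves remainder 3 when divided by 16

21555

From a ≡ 6 (mod 11) write a = 6 + 11t. Substituting into a ≡ 37 (mod 53) gives 11t ≡ 31 (mod 53), and since 11⁻¹ ≡ 29 (mod 53), t ≡ 51. Hence a ≡ 6 + 11·51 = 567 (mod 583).
From a ≡ 567 (mod 583) write a = 567 + 583t. Substituting into a ≡ 16 (mod 17) gives 583t ≡ 10 (mod 17), and since 5⁻¹ ≡ 7 (mod 17), t ≡ 2. Hence a ≡ 567 + 583·2 = 1733 (mod 9911).
From a ≡ 1733 (mod 9911) write a = 1733 + 9911t. Substituting into a ≡ 3 (mod 16) gives 9911t ≡ 14 (mod 16), and since 7⁻¹ ≡ 7 (mod 16), t ≡ 2. Hence a ≡ 1733 + 9911·2 = 21555 (mod 158576).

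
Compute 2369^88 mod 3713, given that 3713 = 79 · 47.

3398

Mod 79: 2369 ≡ 78; by Fermat, exponent reduces to 88 mod 78 = 10; 78^10 ≡ 1 (mod 79).
Mod 47: 2369 ≡ 19; by Fermat, exponent reduces to 88 mod 46 = 42; 19^42 ≡ 14 (mod 47).
Combine by CRT: x ≡ 1 (mod 79), x ≡ 14 (mod 47) ⇒ x ≡ 3398 (mod 3713).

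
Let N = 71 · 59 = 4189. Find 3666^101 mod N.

2233

Mod 71: 3666 ≡ 45; by Fermat, exponent reduces to 101 mod 70 = 31; 45^31 ≡ 32 (mod 71).
Mod 59: 3666 ≡ 8; by Fermat, exponent reduces to 101 mod 58 = 43; 8^43 ≡ 50 (mod 59).
Combine by CRT: x ≡ 32 (mod 71), x ≡ 50 (mod 59) ⇒ x ≡ 2233 (mod 4189).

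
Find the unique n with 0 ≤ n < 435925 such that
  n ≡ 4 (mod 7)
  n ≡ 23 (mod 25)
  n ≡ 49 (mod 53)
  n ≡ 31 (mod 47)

343648

The moduli are pairwise coprime; M = 7·25·53·47 = 435925.
M/7 = 62275; 62275 ≡ 3 (mod 7); 3·5 ≡ 1, so inverse 5.
M/25 = 17437; 17437 ≡ 12 (mod 25); 12·23 ≡ 1, so inverse 23.
M/53 = 8225; 8225 ≡ 10 (mod 53); 10·16 ≡ 1, so inverse 16.
M/47 = 9275; 9275 ≡ 16 (mod 47); 16·3 ≡ 1, so inverse 3.
n ≡ 4·62275·5 + 23·17437·23 + 49·8225·16 + 31·9275·3 = 17780648.
17780648 mod 435925 = 343648.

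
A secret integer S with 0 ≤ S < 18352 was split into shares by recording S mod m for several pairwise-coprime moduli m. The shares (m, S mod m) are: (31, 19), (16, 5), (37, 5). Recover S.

The moduli are pairwise coprime; N = 31·16·37 = 18352.
N/31 = 592; 592 ≡ 3 (mod 31); 3·21 ≡ 1, so inverse 21.
N/16 = 1147; 1147 ≡ 11 (mod 16); 11·3 ≡ 1, so inverse 3.
N/37 = 496; 496 ≡ 15 (mod 37); 15·5 ≡ 1, so inverse 5.
S ≡ 19·592·21 + 5·1147·3 + 5·496·5 = 265813.
265813 mod 18352 = 8885.

8885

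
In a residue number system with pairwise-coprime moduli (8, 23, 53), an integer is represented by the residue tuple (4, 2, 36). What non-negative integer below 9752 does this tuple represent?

6396

The moduli are pairwise coprime; N = 8·23·53 = 9752.
N/8 = 1219; 1219 ≡ 3 (mod 8); 3·3 ≡ 1, so inverse 3.
N/23 = 424; 424 ≡ 10 (mod 23); 10·7 ≡ 1, so inverse 7.
N/53 = 184; 184 ≡ 25 (mod 53); 25·17 ≡ 1, so inverse 17.
x ≡ 4·1219·3 + 2·424·7 + 36·184·17 = 133172.
133172 mod 9752 = 6396.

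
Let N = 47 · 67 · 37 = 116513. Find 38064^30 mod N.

Mod 47: 38064 ≡ 41; 41^30 ≡ 4 (mod 47).
Mod 67: 38064 ≡ 8; 8^30 ≡ 14 (mod 67).
Mod 37: 38064 ≡ 28; 28^30 ≡ 26 (mod 37).
Combine by CRT: x ≡ 4 (mod 47), x ≡ 14 (mod 67), x ≡ 26 (mod 37) ⇒ x ≡ 108621 (mod 116513).

108621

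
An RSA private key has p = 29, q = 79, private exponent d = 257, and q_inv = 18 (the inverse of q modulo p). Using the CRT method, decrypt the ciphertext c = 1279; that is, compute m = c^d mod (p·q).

d_p = d mod (p−1) = 257 mod 28 = 5; d_q = d mod (q−1) = 23.
m₁ = c^(d_p) mod p: c ≡ 3 (mod 29), and 3^5 mod 29 = 11.
m₂ = c^(d_q) mod q: c ≡ 15 (mod 79), and 15^23 mod 79 = 61.
h = q_inv·(m₁ − m₂) mod p = 18·(11 − 61) mod 29 = 28.
m = m₂ + h·q = 61 + 28·79 = 2273.

2273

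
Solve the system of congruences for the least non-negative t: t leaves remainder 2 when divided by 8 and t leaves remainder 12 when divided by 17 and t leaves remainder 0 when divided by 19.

114

Combine the congruences pairwise.
From t ≡ 2 (mod 8) write t = 2 + 8s. Substituting into t ≡ 12 (mod 17) gives 8s ≡ 10 (mod 17), and since 8⁻¹ ≡ 15 (mod 17), s ≡ 14. Hence t ≡ 2 + 8·14 = 114 (mod 136).
From t ≡ 114 (mod 136) write t = 114 + 136s. Substituting into t ≡ 0 (mod 19) gives 136s ≡ 0 (mod 19), and since 3⁻¹ ≡ 13 (mod 19), s ≡ 0. Hence t ≡ 114 + 136·0 = 114 (mod 2584).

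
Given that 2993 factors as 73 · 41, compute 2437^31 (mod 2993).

Mod 73: 2437 ≡ 28; 28^31 ≡ 15 (mod 73).
Mod 41: 2437 ≡ 18; 18^31 ≡ 18 (mod 41).
Combine by CRT: x ≡ 15 (mod 73), x ≡ 18 (mod 41) ⇒ x ≡ 1986 (mod 2993).

1986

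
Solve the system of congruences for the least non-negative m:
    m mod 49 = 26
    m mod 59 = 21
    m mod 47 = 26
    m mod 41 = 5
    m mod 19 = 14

57402301

The moduli are pairwise coprime; N = 49·59·47·41·19 = 105848183.
N/49 = 2160167; 2160167 ≡ 2 (mod 49); 2·25 ≡ 1, so inverse 25.
N/59 = 1794037; 1794037 ≡ 24 (mod 59); 24·32 ≡ 1, so inverse 32.
N/47 = 2252089; 2252089 ≡ 37 (mod 47); 37·14 ≡ 1, so inverse 14.
N/41 = 2581663; 2581663 ≡ 16 (mod 41); 16·18 ≡ 1, so inverse 18.
N/19 = 5570957; 5570957 ≡ 5 (mod 19); 5·4 ≡ 1, so inverse 4.
m ≡ 26·2160167·25 + 21·1794037·32 + 26·2252089·14 + 5·2581663·18 + 14·5570957·4 = 3973785072.
3973785072 mod 105848183 = 57402301.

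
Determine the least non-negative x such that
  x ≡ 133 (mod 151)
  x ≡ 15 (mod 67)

9797

From x ≡ 133 (mod 151) write x = 133 + 151t. Substituting into x ≡ 15 (mod 67) gives 151t ≡ 16 (mod 67), and since 17⁻¹ ≡ 4 (mod 67), t ≡ 64. Hence x ≡ 133 + 151·64 = 9797 (mod 10117).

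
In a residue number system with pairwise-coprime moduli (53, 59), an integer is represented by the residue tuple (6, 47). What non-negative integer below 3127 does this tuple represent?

From x ≡ 6 (mod 53) write x = 6 + 53t. Substituting into x ≡ 47 (mod 59) gives 53t ≡ 41 (mod 59), and since 53⁻¹ ≡ 49 (mod 59), t ≡ 3. Hence x ≡ 6 + 53·3 = 165 (mod 3127).

165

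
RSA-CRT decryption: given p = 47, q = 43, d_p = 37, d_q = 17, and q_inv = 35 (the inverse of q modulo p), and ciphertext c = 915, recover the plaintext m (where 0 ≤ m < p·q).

m₁ = c^(d_p) mod p: c ≡ 22 (mod 47), and 22^37 mod 47 = 23.
m₂ = c^(d_q) mod q: c ≡ 12 (mod 43), and 12^17 mod 43 = 30.
h = q_inv·(m₁ − m₂) mod p = 35·(23 − 30) mod 47 = 37.
m = m₂ + h·q = 30 + 37·43 = 1621.

1621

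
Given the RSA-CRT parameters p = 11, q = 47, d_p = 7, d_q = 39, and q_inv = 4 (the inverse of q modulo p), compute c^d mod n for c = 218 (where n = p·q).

m₁ = c^(d_p) mod p: c ≡ 9 (mod 11), and 9^7 mod 11 = 4.
m₂ = c^(d_q) mod q: c ≡ 30 (mod 47), and 30^39 mod 47 = 31.
h = q_inv·(m₁ − m₂) mod p = 4·(4 − 31) mod 11 = 2.
m = m₂ + h·q = 31 + 2·47 = 125.

125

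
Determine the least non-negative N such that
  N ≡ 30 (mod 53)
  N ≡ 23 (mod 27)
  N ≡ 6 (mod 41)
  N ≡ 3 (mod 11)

391064

Combine the congruences pairwise.
From N ≡ 30 (mod 53) write N = 30 + 53t. Substituting into N ≡ 23 (mod 27) gives 53t ≡ 20 (mod 27), and since 26⁻¹ ≡ 26 (mod 27), t ≡ 7. Hence N ≡ 30 + 53·7 = 401 (mod 1431).
From N ≡ 401 (mod 1431) write N = 401 + 1431t. Substituting into N ≡ 6 (mod 41) gives 1431t ≡ 15 (mod 41), and since 37⁻¹ ≡ 10 (mod 41), t ≡ 27. Hence N ≡ 401 + 1431·27 = 39038 (mod 58671).
From N ≡ 39038 (mod 58671) write N = 39038 + 58671t. Substituting into N ≡ 3 (mod 11) gives 58671t ≡ 4 (mod 11), and since 8⁻¹ ≡ 7 (mod 11), t ≡ 6. Hence N ≡ 39038 + 58671·6 = 391064 (mod 645381).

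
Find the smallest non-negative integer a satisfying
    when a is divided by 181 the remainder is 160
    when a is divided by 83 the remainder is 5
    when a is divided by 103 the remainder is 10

The moduli are pairwise coprime; N = 181·83·103 = 1547369.
N/181 = 8549; 8549 ≡ 42 (mod 181); 42·125 ≡ 1, so inverse 125.
N/83 = 18643; 18643 ≡ 51 (mod 83); 51·70 ≡ 1, so inverse 70.
N/103 = 15023; 15023 ≡ 88 (mod 103); 88·48 ≡ 1, so inverse 48.
a ≡ 160·8549·125 + 5·18643·70 + 10·15023·48 = 184716090.
184716090 mod 1547369 = 579179.

579179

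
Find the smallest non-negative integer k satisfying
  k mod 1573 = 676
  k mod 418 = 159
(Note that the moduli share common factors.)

2249

gcd(1573, 418) = 11 and 11 | (159 − 676), so the pair is consistent; merging gives k ≡ 2249 (mod 59774), where 59774 = lcm(1573, 418).
The solution is unique modulo lcm(1573, 418) = 59774.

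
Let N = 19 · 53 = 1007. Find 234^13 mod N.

Mod 19: 234 ≡ 6; 6^13 ≡ 4 (mod 19).
Mod 53: 234 ≡ 22; 22^13 ≡ 23 (mod 53).
Combine by CRT: x ≡ 4 (mod 19), x ≡ 23 (mod 53) ⇒ x ≡ 23 (mod 1007).

23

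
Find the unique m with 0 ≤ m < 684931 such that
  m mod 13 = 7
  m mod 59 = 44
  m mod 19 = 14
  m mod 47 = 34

The moduli are pairwise coprime; N = 13·59·19·47 = 684931.
N/13 = 52687; 52687 ≡ 11 (mod 13); 11·6 ≡ 1, so inverse 6.
N/59 = 11609; 11609 ≡ 45 (mod 59); 45·21 ≡ 1, so inverse 21.
N/19 = 36049; 36049 ≡ 6 (mod 19); 6·16 ≡ 1, so inverse 16.
N/47 = 14573; 14573 ≡ 3 (mod 47); 3·16 ≡ 1, so inverse 16.
m ≡ 7·52687·6 + 44·11609·21 + 14·36049·16 + 34·14573·16 = 28942258.
28942258 mod 684931 = 175156.

175156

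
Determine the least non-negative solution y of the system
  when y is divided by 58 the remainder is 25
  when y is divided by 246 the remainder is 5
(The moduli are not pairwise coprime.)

Combine the congruences pairwise.
gcd(58, 246) = 2 and 2 | (5 − 25), so the pair is consistent; merging gives y ≡ 4433 (mod 7134), where 7134 = lcm(58, 246).
The solution is unique modulo lcm(58, 246) = 7134.

4433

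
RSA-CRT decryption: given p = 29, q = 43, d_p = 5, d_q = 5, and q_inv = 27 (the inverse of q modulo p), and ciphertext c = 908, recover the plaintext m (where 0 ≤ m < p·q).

m₁ = c^(d_p) mod p: c ≡ 9 (mod 29), and 9^5 mod 29 = 5.
m₂ = c^(d_q) mod q: c ≡ 5 (mod 43), and 5^5 mod 43 = 29.
h = q_inv·(m₁ − m₂) mod p = 27·(5 − 29) mod 29 = 19.
m = m₂ + h·q = 29 + 19·43 = 846.

846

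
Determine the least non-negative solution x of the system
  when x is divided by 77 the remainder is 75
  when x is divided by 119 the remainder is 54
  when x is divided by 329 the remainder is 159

53128

Combine the congruences pairwise.
gcd(77, 119) = 7 and 7 | (54 − 75), so the pair is consistent; merging gives x ≡ 768 (mod 1309), where 1309 = lcm(77, 119).
gcd(1309, 329) = 7 and 7 | (159 − 768), so the pair is consistent; merging gives x ≡ 53128 (mod 61523), where 61523 = lcm(1309, 329).
The solution is unique modulo lcm(77, 119, 329) = 61523.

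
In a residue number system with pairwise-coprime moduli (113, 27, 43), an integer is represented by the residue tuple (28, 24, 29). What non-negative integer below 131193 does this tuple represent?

83535

The moduli are pairwise coprime; N = 113·27·43 = 131193.
N/113 = 1161; 1161 ≡ 31 (mod 113); 31·62 ≡ 1, so inverse 62.
N/27 = 4859; 4859 ≡ 26 (mod 27); 26·26 ≡ 1, so inverse 26.
N/43 = 3051; 3051 ≡ 41 (mod 43); 41·21 ≡ 1, so inverse 21.
x ≡ 28·1161·62 + 24·4859·26 + 29·3051·21 = 6905571.
6905571 mod 131193 = 83535.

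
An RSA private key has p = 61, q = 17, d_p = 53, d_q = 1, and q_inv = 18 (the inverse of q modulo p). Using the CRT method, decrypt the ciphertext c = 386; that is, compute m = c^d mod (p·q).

m₁ = c^(d_p) mod p: c ≡ 20 (mod 61), and 20^53 mod 61 = 9.
m₂ = c^(d_q) mod q: c ≡ 12 (mod 17), and 12^1 mod 17 = 12.
h = q_inv·(m₁ − m₂) mod p = 18·(9 − 12) mod 61 = 7.
m = m₂ + h·q = 12 + 7·17 = 131.

131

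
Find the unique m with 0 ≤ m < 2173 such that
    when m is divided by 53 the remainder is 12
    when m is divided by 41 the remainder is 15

1655

From m ≡ 12 (mod 53) write m = 12 + 53t. Substituting into m ≡ 15 (mod 41) gives 53t ≡ 3 (mod 41), and since 12⁻¹ ≡ 24 (mod 41), t ≡ 31. Hence m ≡ 12 + 53·31 = 1655 (mod 2173).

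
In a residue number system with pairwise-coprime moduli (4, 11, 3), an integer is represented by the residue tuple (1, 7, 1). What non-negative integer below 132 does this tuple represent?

Combine the congruences pairwise.
From x ≡ 1 (mod 4) write x = 1 + 4t. Substituting into x ≡ 7 (mod 11) gives 4t ≡ 6 (mod 11), and since 4⁻¹ ≡ 3 (mod 11), t ≡ 7. Hence x ≡ 1 + 4·7 = 29 (mod 44).
From x ≡ 29 (mod 44) write x = 29 + 44t. Substituting into x ≡ 1 (mod 3) gives 44t ≡ 2 (mod 3), and since 2⁻¹ ≡ 2 (mod 3), t ≡ 1. Hence x ≡ 29 + 44·1 = 73 (mod 132).

73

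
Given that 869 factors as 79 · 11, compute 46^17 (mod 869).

Mod 79: 46 ≡ 46; 46^17 ≡ 52 (mod 79).
Mod 11: 46 ≡ 2; by Fermat, exponent reduces to 17 mod 10 = 7; 2^7 ≡ 7 (mod 11).
Combine by CRT: x ≡ 52 (mod 79), x ≡ 7 (mod 11) ⇒ x ≡ 447 (mod 869).

447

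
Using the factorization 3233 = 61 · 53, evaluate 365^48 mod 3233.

1526

Mod 61: 365 ≡ 60; 60^48 ≡ 1 (mod 61).
Mod 53: 365 ≡ 47; 47^48 ≡ 42 (mod 53).
Combine by CRT: x ≡ 1 (mod 61), x ≡ 42 (mod 53) ⇒ x ≡ 1526 (mod 3233).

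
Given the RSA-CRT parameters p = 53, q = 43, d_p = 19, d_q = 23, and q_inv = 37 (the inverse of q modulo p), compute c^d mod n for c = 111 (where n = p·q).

m₁ = c^(d_p) mod p: c ≡ 5 (mod 53), and 5^19 mod 53 = 35.
m₂ = c^(d_q) mod q: c ≡ 25 (mod 43), and 25^23 mod 43 = 23.
h = q_inv·(m₁ − m₂) mod p = 37·(35 − 23) mod 53 = 20.
m = m₂ + h·q = 23 + 20·43 = 883.

883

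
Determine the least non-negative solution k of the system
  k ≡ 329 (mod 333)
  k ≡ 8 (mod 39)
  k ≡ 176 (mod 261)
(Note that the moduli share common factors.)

Combine the congruences pairwise.
gcd(333, 39) = 3 and 3 | (8 − 329), so the pair is consistent; merging gives k ≡ 2660 (mod 4329), where 4329 = lcm(333, 39).
gcd(4329, 261) = 9 and 9 | (176 − 2660), so the pair is consistent; merging gives k ≡ 102227 (mod 125541), where 125541 = lcm(4329, 261).
The solution is unique modulo lcm(333, 39, 261) = 125541.

102227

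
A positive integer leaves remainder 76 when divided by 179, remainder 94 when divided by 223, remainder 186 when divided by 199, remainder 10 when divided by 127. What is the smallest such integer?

The moduli are pairwise coprime; N = 179·223·199·127 = 1008822341.
N/179 = 5635879; 5635879 ≡ 64 (mod 179); 64·14 ≡ 1, so inverse 14.
N/223 = 4523867; 4523867 ≡ 89 (mod 223); 89·218 ≡ 1, so inverse 218.
N/199 = 5069459; 5069459 ≡ 133 (mod 199); 133·3 ≡ 1, so inverse 3.
N/127 = 7943483; 7943483 ≡ 14 (mod 127); 14·118 ≡ 1, so inverse 118.
m ≡ 76·5635879·14 + 94·4523867·218 + 186·5069459·3 + 10·7943483·118 = 110901725882.
110901725882 mod 1008822341 = 940090713.

940090713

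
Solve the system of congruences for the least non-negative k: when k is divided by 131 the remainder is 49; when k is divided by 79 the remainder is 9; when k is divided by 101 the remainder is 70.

The moduli are pairwise coprime; N = 131·79·101 = 1045249.
N/131 = 7979; 7979 ≡ 119 (mod 131); 119·120 ≡ 1, so inverse 120.
N/79 = 13231; 13231 ≡ 38 (mod 79); 38·52 ≡ 1, so inverse 52.
N/101 = 10349; 10349 ≡ 47 (mod 101); 47·43 ≡ 1, so inverse 43.
k ≡ 49·7979·120 + 9·13231·52 + 70·10349·43 = 84259118.
84259118 mod 1045249 = 639198.

639198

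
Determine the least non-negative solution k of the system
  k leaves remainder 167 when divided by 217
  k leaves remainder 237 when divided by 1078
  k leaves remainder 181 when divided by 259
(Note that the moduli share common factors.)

211525

gcd(217, 1078) = 7 and 7 | (237 − 167), so the pair is consistent; merging gives k ≡ 11017 (mod 33418), where 33418 = lcm(217, 1078).
gcd(33418, 259) = 7 and 7 | (181 − 11017), so the pair is consistent; merging gives k ≡ 211525 (mod 1236466), where 1236466 = lcm(33418, 259).
The solution is unique modulo lcm(217, 1078, 259) = 1236466.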